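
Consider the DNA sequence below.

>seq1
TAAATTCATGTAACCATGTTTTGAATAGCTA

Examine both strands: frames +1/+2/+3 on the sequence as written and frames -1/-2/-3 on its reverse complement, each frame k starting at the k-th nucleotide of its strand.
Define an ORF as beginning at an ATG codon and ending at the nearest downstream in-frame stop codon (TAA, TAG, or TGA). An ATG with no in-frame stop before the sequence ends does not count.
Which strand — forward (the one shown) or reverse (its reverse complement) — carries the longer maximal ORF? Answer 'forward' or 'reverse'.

Reverse complement (5'→3'): TAGCTATTCAAAACATGGTTACATGAATTTA
Frame +1: TAA ATT CAT GTA ACC ATG TTT TGA ATA GCT — ATG at 16, stop TGA at 22 → 9 nt.
Frame +2: AAA TTC ATG TAA CCA TGT TTT GAA TAG CTA — ATG at 8, stop TAA at 11 → 6 nt.
Frame +3: AAT TCA TGT AAC CAT GTT TTG AAT AGC — no ATG→stop ORF.
Frame -1: TAG CTA TTC AAA ACA TGG TTA CAT GAA TTT — no ATG→stop ORF.
Frame -2: AGC TAT TCA AAA CAT GGT TAC ATG AAT TTA — no ATG→stop ORF.
Frame -3: GCT ATT CAA AAC ATG GTT ACA TGA ATT — ATG at 15, stop TGA at 24 → 12 nt.
Forward-strand max 9 nt; reverse-strand max 12 nt. The reverse strand has the longer ORF.

reverse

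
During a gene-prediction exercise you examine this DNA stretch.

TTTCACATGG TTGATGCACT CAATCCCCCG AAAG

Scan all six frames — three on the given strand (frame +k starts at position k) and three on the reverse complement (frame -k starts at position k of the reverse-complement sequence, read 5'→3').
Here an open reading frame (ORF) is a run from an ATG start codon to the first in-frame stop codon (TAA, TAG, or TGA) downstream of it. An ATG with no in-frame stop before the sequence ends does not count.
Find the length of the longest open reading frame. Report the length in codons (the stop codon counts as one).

Reverse complement (5'→3'): CTTTCGGGGGATTGAGTGCATCAACCATGTGAAA
Frame +1: TTT CAC ATG GTT GAT GCA CTC AAT CCC CCG AAA — no ATG→stop ORF.
Frame +2: TTC ACA TGG TTG ATG CAC TCA ATC CCC CGA AAG — no ATG→stop ORF.
Frame +3: TCA CAT GGT TGA TGC ACT CAA TCC CCC GAA — no ATG→stop ORF.
Frame -1: CTT TCG GGG GAT TGA GTG CAT CAA CCA TGT GAA — no ATG→stop ORF.
Frame -2: TTT CGG GGG ATT GAG TGC ATC AAC CAT GTG AAA — no ATG→stop ORF.
Frame -3: TTC GGG GGA TTG AGT GCA TCA ACC ATG TGA — ATG at 27, stop TGA at 30 → 6 nt.
Longest: frame -3, positions 27–32, 6 nt = 2 codons = 1 aa. → 2 codons.

2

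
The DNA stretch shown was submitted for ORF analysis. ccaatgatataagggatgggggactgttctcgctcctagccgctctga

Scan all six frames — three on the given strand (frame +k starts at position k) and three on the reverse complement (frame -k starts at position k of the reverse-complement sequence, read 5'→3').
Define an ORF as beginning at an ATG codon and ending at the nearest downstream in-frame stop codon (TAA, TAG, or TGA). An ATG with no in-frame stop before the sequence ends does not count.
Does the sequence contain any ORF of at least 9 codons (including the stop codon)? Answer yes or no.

Reverse complement (5'→3'): TCAGAGCGGCTAGGAGCGAGAACAGTCCCCCATCCCTTATATCATTGG
Frame +1: CCA ATG ATA TAA GGG ATG GGG GAC TGT TCT CGC TCC TAG CCG CTC TGA — ATG at 4, stop TAA at 10 → 9 nt; ATG at 16, stop TAG at 37 → 24 nt.
Frame +2: CAA TGA TAT AAG GGA TGG GGG ACT GTT CTC GCT CCT AGC CGC TCT — no ATG→stop ORF.
Frame +3: AAT GAT ATA AGG GAT GGG GGA CTG TTC TCG CTC CTA GCC GCT CTG — no ATG→stop ORF.
Frame -1: TCA GAG CGG CTA GGA GCG AGA ACA GTC CCC CAT CCC TTA TAT CAT TGG — no ATG→stop ORF.
Frame -2: CAG AGC GGC TAG GAG CGA GAA CAG TCC CCC ATC CCT TAT ATC ATT — no ATG→stop ORF.
Frame -3: AGA GCG GCT AGG AGC GAG AAC AGT CCC CCA TCC CTT ATA TCA TTG — no ATG→stop ORF.
Largest ORF found is 8 codons < 9, so no.

no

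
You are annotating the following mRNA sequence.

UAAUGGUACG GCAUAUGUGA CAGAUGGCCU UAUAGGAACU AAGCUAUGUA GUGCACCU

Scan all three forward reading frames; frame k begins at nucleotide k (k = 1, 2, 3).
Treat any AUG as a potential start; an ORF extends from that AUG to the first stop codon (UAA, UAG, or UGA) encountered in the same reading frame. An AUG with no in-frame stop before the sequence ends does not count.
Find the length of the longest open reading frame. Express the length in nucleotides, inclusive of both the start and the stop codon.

Frame 1: UAA UGG UAC GGC AUA UGU GAC AGA UGG CCU UAU AGG AAC UAA GCU AUG UAG UGC ACC — AUG at 46, stop UAG at 49 → 6 nt.
Frame 2: AAU GGU ACG GCA UAU GUG ACA GAU GGC CUU AUA GGA ACU AAG CUA UGU AGU GCA CCU — no AUG→stop ORF.
Frame 3: AUG GUA CGG CAU AUG UGA CAG AUG GCC UUA UAG GAA CUA AGC UAU GUA GUG CAC — AUG at 3, stop UGA at 18 → 18 nt; AUG at 15, stop UGA at 18 → 6 nt; AUG at 24, stop UAG at 33 → 12 nt.
Longest: frame 3, positions 3–20, 18 nt = 6 codons = 5 aa. → 18 nucleotides.

18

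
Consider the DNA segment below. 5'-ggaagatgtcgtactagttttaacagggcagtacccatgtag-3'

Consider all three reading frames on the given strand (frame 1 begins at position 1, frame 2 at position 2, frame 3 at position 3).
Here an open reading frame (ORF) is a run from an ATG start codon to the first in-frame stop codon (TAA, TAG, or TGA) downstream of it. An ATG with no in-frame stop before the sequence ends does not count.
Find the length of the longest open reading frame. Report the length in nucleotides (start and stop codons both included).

12

Frame 1: GGA AGA TGT CGT ACT AGT TTT AAC AGG GCA GTA CCC ATG TAG — ATG at 37, stop TAG at 40 → 6 nt.
Frame 2: GAA GAT GTC GTA CTA GTT TTA ACA GGG CAG TAC CCA TGT — no ATG→stop ORF.
Frame 3: AAG ATG TCG TAC TAG TTT TAA CAG GGC AGT ACC CAT GTA — ATG at 6, stop TAG at 15 → 12 nt.
Longest: frame 3, positions 6–17, 12 nt = 4 codons = 3 aa. → 12 nucleotides.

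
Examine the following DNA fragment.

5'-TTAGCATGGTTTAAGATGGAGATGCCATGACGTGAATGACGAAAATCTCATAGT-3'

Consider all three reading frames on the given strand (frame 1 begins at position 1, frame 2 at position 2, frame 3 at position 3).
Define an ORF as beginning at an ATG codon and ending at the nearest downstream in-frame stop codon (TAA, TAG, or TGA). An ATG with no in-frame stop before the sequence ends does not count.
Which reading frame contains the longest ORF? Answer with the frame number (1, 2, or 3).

Frame 1: TTA GCA TGG TTT AAG ATG GAG ATG CCA TGA CGT GAA TGA CGA AAA TCT CAT AGT — ATG at 16, stop TGA at 28 → 15 nt; ATG at 22, stop TGA at 28 → 9 nt.
Frame 2: TAG CAT GGT TTA AGA TGG AGA TGC CAT GAC GTG AAT GAC GAA AAT CTC ATA — no ATG→stop ORF.
Frame 3: AGC ATG GTT TAA GAT GGA GAT GCC ATG ACG TGA ATG ACG AAA ATC TCA TAG — ATG at 6, stop TAA at 12 → 9 nt; ATG at 27, stop TGA at 33 → 9 nt; ATG at 36, stop TAG at 51 → 18 nt.
Longest ORF is 18 nt in frame 3 (positions 36–53).

3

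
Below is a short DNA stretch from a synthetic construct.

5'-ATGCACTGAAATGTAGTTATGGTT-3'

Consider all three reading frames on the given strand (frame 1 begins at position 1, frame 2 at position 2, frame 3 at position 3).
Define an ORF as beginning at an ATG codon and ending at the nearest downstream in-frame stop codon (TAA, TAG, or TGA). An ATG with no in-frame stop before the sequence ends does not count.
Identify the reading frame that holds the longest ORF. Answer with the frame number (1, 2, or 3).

Frame 1: ATG CAC TGA AAT GTA GTT ATG GTT — ATG at 1, stop TGA at 7 → 9 nt.
Frame 2: TGC ACT GAA ATG TAG TTA TGG — ATG at 11, stop TAG at 14 → 6 nt.
Frame 3: GCA CTG AAA TGT AGT TAT GGT — no ATG→stop ORF.
Longest ORF is 9 nt in frame 1 (positions 1–9).

1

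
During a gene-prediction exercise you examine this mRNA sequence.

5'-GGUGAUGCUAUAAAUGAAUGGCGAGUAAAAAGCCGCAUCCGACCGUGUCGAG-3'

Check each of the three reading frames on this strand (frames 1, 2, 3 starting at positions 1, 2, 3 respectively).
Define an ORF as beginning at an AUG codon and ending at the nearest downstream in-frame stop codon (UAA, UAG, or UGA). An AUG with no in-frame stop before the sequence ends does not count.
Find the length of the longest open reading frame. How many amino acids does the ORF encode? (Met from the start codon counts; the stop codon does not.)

4

Frame 1: GGU GAU GCU AUA AAU GAA UGG CGA GUA AAA AGC CGC AUC CGA CCG UGU CGA — no AUG→stop ORF.
Frame 2: GUG AUG CUA UAA AUG AAU GGC GAG UAA AAA GCC GCA UCC GAC CGU GUC GAG — AUG at 5, stop UAA at 11 → 9 nt; AUG at 14, stop UAA at 26 → 15 nt.
Frame 3: UGA UGC UAU AAA UGA AUG GCG AGU AAA AAG CCG CAU CCG ACC GUG UCG — no AUG→stop ORF.
Longest: frame 2, positions 14–28, 15 nt = 5 codons = 4 aa. → 4 amino acids.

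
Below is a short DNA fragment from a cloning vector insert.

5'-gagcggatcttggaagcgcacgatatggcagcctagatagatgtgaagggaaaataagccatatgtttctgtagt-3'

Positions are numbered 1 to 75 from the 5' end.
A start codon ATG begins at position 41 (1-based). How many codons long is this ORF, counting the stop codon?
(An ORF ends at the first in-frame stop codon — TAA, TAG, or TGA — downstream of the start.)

Codons from position 41: ATG (41–43), TGA (44–46).
TGA is the first in-frame stop; that's 2 codons including the stop.

2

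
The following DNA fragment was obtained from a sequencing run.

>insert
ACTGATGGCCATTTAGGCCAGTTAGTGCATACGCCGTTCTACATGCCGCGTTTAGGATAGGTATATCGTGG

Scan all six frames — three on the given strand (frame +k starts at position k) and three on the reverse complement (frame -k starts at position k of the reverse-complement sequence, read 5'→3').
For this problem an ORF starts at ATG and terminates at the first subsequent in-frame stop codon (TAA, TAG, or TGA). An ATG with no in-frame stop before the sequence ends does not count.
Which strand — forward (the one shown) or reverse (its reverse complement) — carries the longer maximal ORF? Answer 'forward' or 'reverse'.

Reverse complement (5'→3'): CCACGATATACCTATCCTAAACGCGGCATGTAGAACGGCGTATGCACTAACTGGCCTAAATGGCCATCAGT
Frame +1: ACT GAT GGC CAT TTA GGC CAG TTA GTG CAT ACG CCG TTC TAC ATG CCG CGT TTA GGA TAG GTA TAT CGT — ATG at 43, stop TAG at 58 → 18 nt.
Frame +2: CTG ATG GCC ATT TAG GCC AGT TAG TGC ATA CGC CGT TCT ACA TGC CGC GTT TAG GAT AGG TAT ATC GTG — ATG at 5, stop TAG at 14 → 12 nt.
Frame +3: TGA TGG CCA TTT AGG CCA GTT AGT GCA TAC GCC GTT CTA CAT GCC GCG TTT AGG ATA GGT ATA TCG TGG — no ATG→stop ORF.
Frame -1: CCA CGA TAT ACC TAT CCT AAA CGC GGC ATG TAG AAC GGC GTA TGC ACT AAC TGG CCT AAA TGG CCA TCA — ATG at 28, stop TAG at 31 → 6 nt.
Frame -2: CAC GAT ATA CCT ATC CTA AAC GCG GCA TGT AGA ACG GCG TAT GCA CTA ACT GGC CTA AAT GGC CAT CAG — no ATG→stop ORF.
Frame -3: ACG ATA TAC CTA TCC TAA ACG CGG CAT GTA GAA CGG CGT ATG CAC TAA CTG GCC TAA ATG GCC ATC AGT — ATG at 42, stop TAA at 48 → 9 nt.
Forward-strand max 18 nt; reverse-strand max 9 nt. The forward strand has the longer ORF.

forward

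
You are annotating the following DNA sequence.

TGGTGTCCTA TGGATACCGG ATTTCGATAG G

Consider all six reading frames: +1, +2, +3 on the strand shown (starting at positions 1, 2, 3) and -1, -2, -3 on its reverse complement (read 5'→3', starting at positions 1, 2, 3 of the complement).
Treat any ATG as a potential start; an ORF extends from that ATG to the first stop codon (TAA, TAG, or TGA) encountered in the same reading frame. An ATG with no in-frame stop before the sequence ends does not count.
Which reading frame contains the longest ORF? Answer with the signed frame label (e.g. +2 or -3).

+1

Reverse complement (5'→3'): CCTATCGAAATCCGGTATCCATAGGACACCA
Frame +1: TGG TGT CCT ATG GAT ACC GGA TTT CGA TAG — ATG at 10, stop TAG at 28 → 21 nt.
Frame +2: GGT GTC CTA TGG ATA CCG GAT TTC GAT AGG — no ATG→stop ORF.
Frame +3: GTG TCC TAT GGA TAC CGG ATT TCG ATA — no ATG→stop ORF.
Frame -1: CCT ATC GAA ATC CGG TAT CCA TAG GAC ACC — no ATG→stop ORF.
Frame -2: CTA TCG AAA TCC GGT ATC CAT AGG ACA CCA — no ATG→stop ORF.
Frame -3: TAT CGA AAT CCG GTA TCC ATA GGA CAC — no ATG→stop ORF.
Longest ORF is 21 nt in frame +1 (positions 10–30).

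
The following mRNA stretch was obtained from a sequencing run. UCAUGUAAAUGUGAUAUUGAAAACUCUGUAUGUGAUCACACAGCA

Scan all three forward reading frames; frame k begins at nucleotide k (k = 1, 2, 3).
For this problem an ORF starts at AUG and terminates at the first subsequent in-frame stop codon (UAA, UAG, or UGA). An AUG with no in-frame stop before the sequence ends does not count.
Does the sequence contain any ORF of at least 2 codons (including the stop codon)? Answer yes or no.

Frame 1: UCA UGU AAA UGU GAU AUU GAA AAC UCU GUA UGU GAU CAC ACA GCA — no AUG→stop ORF.
Frame 2: CAU GUA AAU GUG AUA UUG AAA ACU CUG UAU GUG AUC ACA CAG — no AUG→stop ORF.
Frame 3: AUG UAA AUG UGA UAU UGA AAA CUC UGU AUG UGA UCA CAC AGC — AUG at 3, stop UAA at 6 → 6 nt; AUG at 9, stop UGA at 12 → 6 nt; AUG at 30, stop UGA at 33 → 6 nt.
Frame 3 has an ORF of 2 codons (positions 3–8) ≥ 2, so yes.

yes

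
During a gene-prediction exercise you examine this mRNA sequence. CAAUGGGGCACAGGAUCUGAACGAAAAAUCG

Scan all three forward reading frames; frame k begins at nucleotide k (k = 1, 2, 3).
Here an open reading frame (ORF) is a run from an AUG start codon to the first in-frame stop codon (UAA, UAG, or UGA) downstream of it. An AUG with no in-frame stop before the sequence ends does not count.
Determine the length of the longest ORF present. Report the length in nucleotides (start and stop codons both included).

18

Frame 1: CAA UGG GGC ACA GGA UCU GAA CGA AAA AUC — no AUG→stop ORF.
Frame 2: AAU GGG GCA CAG GAU CUG AAC GAA AAA UCG — no AUG→stop ORF.
Frame 3: AUG GGG CAC AGG AUC UGA ACG AAA AAU — AUG at 3, stop UGA at 18 → 18 nt.
Longest: frame 3, positions 3–20, 18 nt = 6 codons = 5 aa. → 18 nucleotides.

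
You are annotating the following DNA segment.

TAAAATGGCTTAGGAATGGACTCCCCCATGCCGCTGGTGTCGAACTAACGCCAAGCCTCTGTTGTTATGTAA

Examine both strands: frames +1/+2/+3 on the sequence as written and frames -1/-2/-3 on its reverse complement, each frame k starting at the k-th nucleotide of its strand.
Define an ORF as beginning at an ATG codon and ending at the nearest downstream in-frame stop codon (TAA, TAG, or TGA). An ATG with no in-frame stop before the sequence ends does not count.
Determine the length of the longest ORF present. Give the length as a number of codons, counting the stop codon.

11

Reverse complement (5'→3'): TTACATAACAACAGAGGCTTGGCGTTAGTTCGACACCAGCGGCATGGGGGAGTCCATTCCTAAGCCATTTTA
Frame +1: TAA AAT GGC TTA GGA ATG GAC TCC CCC ATG CCG CTG GTG TCG AAC TAA CGC CAA GCC TCT GTT GTT ATG TAA — ATG at 16, stop TAA at 46 → 33 nt; ATG at 28, stop TAA at 46 → 21 nt; ATG at 67, stop TAA at 70 → 6 nt.
Frame +2: AAA ATG GCT TAG GAA TGG ACT CCC CCA TGC CGC TGG TGT CGA ACT AAC GCC AAG CCT CTG TTG TTA TGT — ATG at 5, stop TAG at 11 → 9 nt.
Frame +3: AAA TGG CTT AGG AAT GGA CTC CCC CAT GCC GCT GGT GTC GAA CTA ACG CCA AGC CTC TGT TGT TAT GTA — no ATG→stop ORF.
Frame -1: TTA CAT AAC AAC AGA GGC TTG GCG TTA GTT CGA CAC CAG CGG CAT GGG GGA GTC CAT TCC TAA GCC ATT TTA — no ATG→stop ORF.
Frame -2: TAC ATA ACA ACA GAG GCT TGG CGT TAG TTC GAC ACC AGC GGC ATG GGG GAG TCC ATT CCT AAG CCA TTT — no ATG→stop ORF.
Frame -3: ACA TAA CAA CAG AGG CTT GGC GTT AGT TCG ACA CCA GCG GCA TGG GGG AGT CCA TTC CTA AGC CAT TTT — no ATG→stop ORF.
Longest: frame +1, positions 16–48, 33 nt = 11 codons = 10 aa. → 11 codons.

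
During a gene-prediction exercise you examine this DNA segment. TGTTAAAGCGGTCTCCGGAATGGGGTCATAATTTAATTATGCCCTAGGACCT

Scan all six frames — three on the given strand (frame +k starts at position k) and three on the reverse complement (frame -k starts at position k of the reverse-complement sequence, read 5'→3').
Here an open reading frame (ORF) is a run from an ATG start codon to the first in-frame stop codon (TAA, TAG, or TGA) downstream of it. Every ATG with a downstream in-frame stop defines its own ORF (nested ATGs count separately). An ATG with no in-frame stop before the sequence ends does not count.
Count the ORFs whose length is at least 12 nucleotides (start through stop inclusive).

2

Reverse complement (5'→3'): AGGTCCTAGGGCATAATTAAATTATGACCCCATTCCGGAGACCGCTTTAACA
Frame +1: TGT TAA AGC GGT CTC CGG AAT GGG GTC ATA ATT TAA TTA TGC CCT AGG ACC — no ATG→stop ORF.
Frame +2: GTT AAA GCG GTC TCC GGA ATG GGG TCA TAA TTT AAT TAT GCC CTA GGA CCT — ATG at 20, stop TAA at 29 → 12 nt.
Frame +3: TTA AAG CGG TCT CCG GAA TGG GGT CAT AAT TTA ATT ATG CCC TAG GAC — ATG at 39, stop TAG at 45 → 9 nt.
Frame -1: AGG TCC TAG GGC ATA ATT AAA TTA TGA CCC CAT TCC GGA GAC CGC TTT AAC — no ATG→stop ORF.
Frame -2: GGT CCT AGG GCA TAA TTA AAT TAT GAC CCC ATT CCG GAG ACC GCT TTA ACA — no ATG→stop ORF.
Frame -3: GTC CTA GGG CAT AAT TAA ATT ATG ACC CCA TTC CGG AGA CCG CTT TAA — ATG at 24, stop TAA at 48 → 27 nt.
ORFs ≥ 12 nucleotides: frame +2 20–31 (12 nucleotides), frame -3 24–50 (27 nucleotides). Count = 2.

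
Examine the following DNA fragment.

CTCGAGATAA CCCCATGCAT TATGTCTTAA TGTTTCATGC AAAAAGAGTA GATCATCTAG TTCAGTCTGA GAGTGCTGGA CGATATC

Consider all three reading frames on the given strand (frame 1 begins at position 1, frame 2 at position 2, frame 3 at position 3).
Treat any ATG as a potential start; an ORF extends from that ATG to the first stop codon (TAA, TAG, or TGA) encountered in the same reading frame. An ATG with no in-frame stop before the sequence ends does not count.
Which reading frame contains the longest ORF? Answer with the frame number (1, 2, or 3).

Frame 1: CTC GAG ATA ACC CCA TGC ATT ATG TCT TAA TGT TTC ATG CAA AAA GAG TAG ATC ATC TAG TTC AGT CTG AGA GTG CTG GAC GAT ATC — ATG at 22, stop TAA at 28 → 9 nt; ATG at 37, stop TAG at 49 → 15 nt.
Frame 2: TCG AGA TAA CCC CAT GCA TTA TGT CTT AAT GTT TCA TGC AAA AAG AGT AGA TCA TCT AGT TCA GTC TGA GAG TGC TGG ACG ATA — no ATG→stop ORF.
Frame 3: CGA GAT AAC CCC ATG CAT TAT GTC TTA ATG TTT CAT GCA AAA AGA GTA GAT CAT CTA GTT CAG TCT GAG AGT GCT GGA CGA TAT — no ATG→stop ORF.
Longest ORF is 15 nt in frame 1 (positions 37–51).

1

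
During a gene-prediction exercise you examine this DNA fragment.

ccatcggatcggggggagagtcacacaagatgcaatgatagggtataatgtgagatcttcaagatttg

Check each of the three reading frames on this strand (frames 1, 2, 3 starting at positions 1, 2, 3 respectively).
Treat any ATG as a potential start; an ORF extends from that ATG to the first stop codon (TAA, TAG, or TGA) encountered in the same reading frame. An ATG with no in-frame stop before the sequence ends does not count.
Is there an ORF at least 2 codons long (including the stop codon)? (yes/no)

yes

Frame 1: CCA TCG GAT CGG GGG GAG AGT CAC ACA AGA TGC AAT GAT AGG GTA TAA TGT GAG ATC TTC AAG ATT — no ATG→stop ORF.
Frame 2: CAT CGG ATC GGG GGG AGA GTC ACA CAA GAT GCA ATG ATA GGG TAT AAT GTG AGA TCT TCA AGA TTT — no ATG→stop ORF.
Frame 3: ATC GGA TCG GGG GGA GAG TCA CAC AAG ATG CAA TGA TAG GGT ATA ATG TGA GAT CTT CAA GAT TTG — ATG at 30, stop TGA at 36 → 9 nt; ATG at 48, stop TGA at 51 → 6 nt.
Frame 3 has an ORF of 3 codons (positions 30–38) ≥ 2, so yes.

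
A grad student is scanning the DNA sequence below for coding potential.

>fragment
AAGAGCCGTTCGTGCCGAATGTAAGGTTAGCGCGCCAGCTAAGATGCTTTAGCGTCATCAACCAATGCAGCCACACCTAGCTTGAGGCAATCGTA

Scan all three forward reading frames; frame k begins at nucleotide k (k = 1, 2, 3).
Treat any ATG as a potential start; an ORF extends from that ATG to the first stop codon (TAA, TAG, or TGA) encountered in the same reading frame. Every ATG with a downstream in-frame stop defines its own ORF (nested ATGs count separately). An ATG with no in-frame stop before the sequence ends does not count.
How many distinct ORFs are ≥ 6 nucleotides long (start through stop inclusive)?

3

Frame 1: AAG AGC CGT TCG TGC CGA ATG TAA GGT TAG CGC GCC AGC TAA GAT GCT TTA GCG TCA TCA ACC AAT GCA GCC ACA CCT AGC TTG AGG CAA TCG — ATG at 19, stop TAA at 22 → 6 nt.
Frame 2: AGA GCC GTT CGT GCC GAA TGT AAG GTT AGC GCG CCA GCT AAG ATG CTT TAG CGT CAT CAA CCA ATG CAG CCA CAC CTA GCT TGA GGC AAT CGT — ATG at 44, stop TAG at 50 → 9 nt; ATG at 65, stop TGA at 83 → 21 nt.
Frame 3: GAG CCG TTC GTG CCG AAT GTA AGG TTA GCG CGC CAG CTA AGA TGC TTT AGC GTC ATC AAC CAA TGC AGC CAC ACC TAG CTT GAG GCA ATC GTA — no ATG→stop ORF.
ORFs ≥ 6 nucleotides: frame 1 19–24 (6 nucleotides), frame 2 44–52 (9 nucleotides), frame 2 65–85 (21 nucleotides). Count = 3.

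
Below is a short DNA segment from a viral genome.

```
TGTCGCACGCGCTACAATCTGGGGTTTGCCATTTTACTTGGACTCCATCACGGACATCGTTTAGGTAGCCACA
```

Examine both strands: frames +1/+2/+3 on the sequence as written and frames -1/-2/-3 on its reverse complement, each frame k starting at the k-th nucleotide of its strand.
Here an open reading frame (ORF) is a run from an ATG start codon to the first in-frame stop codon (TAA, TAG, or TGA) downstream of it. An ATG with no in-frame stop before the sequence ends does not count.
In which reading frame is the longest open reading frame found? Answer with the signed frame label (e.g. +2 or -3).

Reverse complement (5'→3'): TGTGGCTACCTAAACGATGTCCGTGATGGAGTCCAAGTAAAATGGCAAACCCCAGATTGTAGCGCGTGCGACA
Frame +1: TGT CGC ACG CGC TAC AAT CTG GGG TTT GCC ATT TTA CTT GGA CTC CAT CAC GGA CAT CGT TTA GGT AGC CAC — no ATG→stop ORF.
Frame +2: GTC GCA CGC GCT ACA ATC TGG GGT TTG CCA TTT TAC TTG GAC TCC ATC ACG GAC ATC GTT TAG GTA GCC ACA — no ATG→stop ORF.
Frame +3: TCG CAC GCG CTA CAA TCT GGG GTT TGC CAT TTT ACT TGG ACT CCA TCA CGG ACA TCG TTT AGG TAG CCA — no ATG→stop ORF.
Frame -1: TGT GGC TAC CTA AAC GAT GTC CGT GAT GGA GTC CAA GTA AAA TGG CAA ACC CCA GAT TGT AGC GCG TGC GAC — no ATG→stop ORF.
Frame -2: GTG GCT ACC TAA ACG ATG TCC GTG ATG GAG TCC AAG TAA AAT GGC AAA CCC CAG ATT GTA GCG CGT GCG ACA — ATG at 17, stop TAA at 38 → 24 nt; ATG at 26, stop TAA at 38 → 15 nt.
Frame -3: TGG CTA CCT AAA CGA TGT CCG TGA TGG AGT CCA AGT AAA ATG GCA AAC CCC AGA TTG TAG CGC GTG CGA — ATG at 42, stop TAG at 60 → 21 nt.
Longest ORF is 24 nt in frame -2 (positions 17–40).

-2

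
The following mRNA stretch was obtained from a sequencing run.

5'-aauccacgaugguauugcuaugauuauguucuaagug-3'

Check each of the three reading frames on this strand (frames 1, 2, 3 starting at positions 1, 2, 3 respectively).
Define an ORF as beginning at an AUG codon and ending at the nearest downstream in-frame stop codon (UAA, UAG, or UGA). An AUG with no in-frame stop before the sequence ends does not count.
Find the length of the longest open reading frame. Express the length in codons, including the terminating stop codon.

Frame 1: AAU CCA CGA UGG UAU UGC UAU GAU UAU GUU CUA AGU — no AUG→stop ORF.
Frame 2: AUC CAC GAU GGU AUU GCU AUG AUU AUG UUC UAA GUG — AUG at 20, stop UAA at 32 → 15 nt; AUG at 26, stop UAA at 32 → 9 nt.
Frame 3: UCC ACG AUG GUA UUG CUA UGA UUA UGU UCU AAG — AUG at 9, stop UGA at 21 → 15 nt.
Longest: frame 2, positions 20–34, 15 nt = 5 codons = 4 aa. → 5 codons.

5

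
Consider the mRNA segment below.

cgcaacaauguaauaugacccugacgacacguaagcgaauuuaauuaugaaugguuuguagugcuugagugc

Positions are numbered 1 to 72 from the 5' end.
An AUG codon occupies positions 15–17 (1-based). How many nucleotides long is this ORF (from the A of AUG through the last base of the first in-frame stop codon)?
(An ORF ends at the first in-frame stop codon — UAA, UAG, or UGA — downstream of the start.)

Codons from position 15: AUG (15–17), ACC (18–20), CUG (21–23), ACG (24–26), ACA (27–29), CGU (30–32), AAG (33–35), CGA (36–38), AUU (39–41), UAA (42–44).
UAA is the first in-frame stop; ORF spans 15–44, 30 nucleotides.

30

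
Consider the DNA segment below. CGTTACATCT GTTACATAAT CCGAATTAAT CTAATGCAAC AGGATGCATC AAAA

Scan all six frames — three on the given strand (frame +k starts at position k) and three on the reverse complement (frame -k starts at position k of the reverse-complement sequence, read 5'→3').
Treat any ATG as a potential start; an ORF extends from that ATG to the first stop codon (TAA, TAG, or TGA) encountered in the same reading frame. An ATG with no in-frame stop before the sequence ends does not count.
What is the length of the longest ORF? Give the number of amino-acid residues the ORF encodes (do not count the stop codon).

7

Reverse complement (5'→3'): TTTTGATGCATCCTGTTGCATTAGATTAATTCGGATTATGTAACAGATGTAACG
Frame +1: CGT TAC ATC TGT TAC ATA ATC CGA ATT AAT CTA ATG CAA CAG GAT GCA TCA AAA — no ATG→stop ORF.
Frame +2: GTT ACA TCT GTT ACA TAA TCC GAA TTA ATC TAA TGC AAC AGG ATG CAT CAA — no ATG→stop ORF.
Frame +3: TTA CAT CTG TTA CAT AAT CCG AAT TAA TCT AAT GCA ACA GGA TGC ATC AAA — no ATG→stop ORF.
Frame -1: TTT TGA TGC ATC CTG TTG CAT TAG ATT AAT TCG GAT TAT GTA ACA GAT GTA ACG — no ATG→stop ORF.
Frame -2: TTT GAT GCA TCC TGT TGC ATT AGA TTA ATT CGG ATT ATG TAA CAG ATG TAA — ATG at 38, stop TAA at 41 → 6 nt; ATG at 47, stop TAA at 50 → 6 nt.
Frame -3: TTG ATG CAT CCT GTT GCA TTA GAT TAA TTC GGA TTA TGT AAC AGA TGT AAC — ATG at 6, stop TAA at 27 → 24 nt.
Longest: frame -3, positions 6–29, 24 nt = 8 codons = 7 aa. → 7 amino acids.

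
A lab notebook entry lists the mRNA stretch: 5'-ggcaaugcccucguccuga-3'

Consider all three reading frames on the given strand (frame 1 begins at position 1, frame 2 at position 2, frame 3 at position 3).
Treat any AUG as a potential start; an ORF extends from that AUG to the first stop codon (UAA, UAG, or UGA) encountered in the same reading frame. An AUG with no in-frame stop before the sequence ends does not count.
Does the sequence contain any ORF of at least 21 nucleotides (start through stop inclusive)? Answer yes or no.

no

Frame 1: GGC AAU GCC CUC GUC CUG — no AUG→stop ORF.
Frame 2: GCA AUG CCC UCG UCC UGA — AUG at 5, stop UGA at 17 → 15 nt.
Frame 3: CAA UGC CCU CGU CCU — no AUG→stop ORF.
Largest ORF found is 15 nucleotides < 21, so no.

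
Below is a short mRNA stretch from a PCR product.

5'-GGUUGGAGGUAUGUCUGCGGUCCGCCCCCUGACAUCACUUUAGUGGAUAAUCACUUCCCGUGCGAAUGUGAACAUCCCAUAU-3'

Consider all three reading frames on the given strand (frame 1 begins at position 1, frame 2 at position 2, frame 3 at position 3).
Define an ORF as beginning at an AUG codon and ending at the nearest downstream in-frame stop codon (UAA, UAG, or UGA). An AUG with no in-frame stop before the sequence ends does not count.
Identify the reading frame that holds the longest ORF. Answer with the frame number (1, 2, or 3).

2

Frame 1: GGU UGG AGG UAU GUC UGC GGU CCG CCC CCU GAC AUC ACU UUA GUG GAU AAU CAC UUC CCG UGC GAA UGU GAA CAU CCC AUA — no AUG→stop ORF.
Frame 2: GUU GGA GGU AUG UCU GCG GUC CGC CCC CUG ACA UCA CUU UAG UGG AUA AUC ACU UCC CGU GCG AAU GUG AAC AUC CCA UAU — AUG at 11, stop UAG at 41 → 33 nt.
Frame 3: UUG GAG GUA UGU CUG CGG UCC GCC CCC UGA CAU CAC UUU AGU GGA UAA UCA CUU CCC GUG CGA AUG UGA ACA UCC CAU — AUG at 66, stop UGA at 69 → 6 nt.
Longest ORF is 33 nt in frame 2 (positions 11–43).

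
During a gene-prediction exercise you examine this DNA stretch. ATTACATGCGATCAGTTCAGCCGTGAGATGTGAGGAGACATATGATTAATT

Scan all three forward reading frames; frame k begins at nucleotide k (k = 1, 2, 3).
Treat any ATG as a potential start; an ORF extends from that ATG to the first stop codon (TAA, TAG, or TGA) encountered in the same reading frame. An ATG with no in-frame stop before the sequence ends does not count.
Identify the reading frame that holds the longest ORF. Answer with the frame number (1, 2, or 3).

3

Frame 1: ATT ACA TGC GAT CAG TTC AGC CGT GAG ATG TGA GGA GAC ATA TGA TTA ATT — ATG at 28, stop TGA at 31 → 6 nt.
Frame 2: TTA CAT GCG ATC AGT TCA GCC GTG AGA TGT GAG GAG ACA TAT GAT TAA — no ATG→stop ORF.
Frame 3: TAC ATG CGA TCA GTT CAG CCG TGA GAT GTG AGG AGA CAT ATG ATT AAT — ATG at 6, stop TGA at 24 → 21 nt.
Longest ORF is 21 nt in frame 3 (positions 6–26).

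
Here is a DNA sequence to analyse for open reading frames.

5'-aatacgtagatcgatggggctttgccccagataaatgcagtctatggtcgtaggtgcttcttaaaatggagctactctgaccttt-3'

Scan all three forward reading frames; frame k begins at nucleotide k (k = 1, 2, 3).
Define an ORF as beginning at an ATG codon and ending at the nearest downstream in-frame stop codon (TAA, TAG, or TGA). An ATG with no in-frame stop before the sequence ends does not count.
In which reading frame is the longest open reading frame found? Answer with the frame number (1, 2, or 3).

Frame 1: AAT ACG TAG ATC GAT GGG GCT TTG CCC CAG ATA AAT GCA GTC TAT GGT CGT AGG TGC TTC TTA AAA TGG AGC TAC TCT GAC CTT — no ATG→stop ORF.
Frame 2: ATA CGT AGA TCG ATG GGG CTT TGC CCC AGA TAA ATG CAG TCT ATG GTC GTA GGT GCT TCT TAA AAT GGA GCT ACT CTG ACC TTT — ATG at 14, stop TAA at 32 → 21 nt; ATG at 35, stop TAA at 62 → 30 nt; ATG at 44, stop TAA at 62 → 21 nt.
Frame 3: TAC GTA GAT CGA TGG GGC TTT GCC CCA GAT AAA TGC AGT CTA TGG TCG TAG GTG CTT CTT AAA ATG GAG CTA CTC TGA CCT — ATG at 66, stop TGA at 78 → 15 nt.
Longest ORF is 30 nt in frame 2 (positions 35–64).

2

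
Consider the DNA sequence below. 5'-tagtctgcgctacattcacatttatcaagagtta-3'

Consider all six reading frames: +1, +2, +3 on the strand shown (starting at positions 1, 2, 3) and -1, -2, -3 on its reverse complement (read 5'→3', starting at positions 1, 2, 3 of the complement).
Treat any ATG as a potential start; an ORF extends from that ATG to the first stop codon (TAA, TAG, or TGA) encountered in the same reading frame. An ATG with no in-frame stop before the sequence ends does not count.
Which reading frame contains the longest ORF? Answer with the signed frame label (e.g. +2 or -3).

-2

Reverse complement (5'→3'): TAACTCTTGATAAATGTGAATGTAGCGCAGACTA
Frame +1: TAG TCT GCG CTA CAT TCA CAT TTA TCA AGA GTT — no ATG→stop ORF.
Frame +2: AGT CTG CGC TAC ATT CAC ATT TAT CAA GAG TTA — no ATG→stop ORF.
Frame +3: GTC TGC GCT ACA TTC ACA TTT ATC AAG AGT — no ATG→stop ORF.
Frame -1: TAA CTC TTG ATA AAT GTG AAT GTA GCG CAG ACT — no ATG→stop ORF.
Frame -2: AAC TCT TGA TAA ATG TGA ATG TAG CGC AGA CTA — ATG at 14, stop TGA at 17 → 6 nt; ATG at 20, stop TAG at 23 → 6 nt.
Frame -3: ACT CTT GAT AAA TGT GAA TGT AGC GCA GAC — no ATG→stop ORF.
Longest ORF is 6 nt in frame -2 (positions 14–19).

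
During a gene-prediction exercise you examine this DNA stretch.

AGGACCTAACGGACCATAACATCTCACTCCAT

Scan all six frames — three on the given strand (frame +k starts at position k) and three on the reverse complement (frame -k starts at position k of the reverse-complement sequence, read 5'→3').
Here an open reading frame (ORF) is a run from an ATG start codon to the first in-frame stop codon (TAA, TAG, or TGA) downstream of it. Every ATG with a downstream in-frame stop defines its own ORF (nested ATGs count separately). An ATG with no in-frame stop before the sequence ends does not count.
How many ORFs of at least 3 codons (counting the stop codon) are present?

Reverse complement (5'→3'): ATGGAGTGAGATGTTATGGTCCGTTAGGTCCT
Frame +1: AGG ACC TAA CGG ACC ATA ACA TCT CAC TCC — no ATG→stop ORF.
Frame +2: GGA CCT AAC GGA CCA TAA CAT CTC ACT CCA — no ATG→stop ORF.
Frame +3: GAC CTA ACG GAC CAT AAC ATC TCA CTC CAT — no ATG→stop ORF.
Frame -1: ATG GAG TGA GAT GTT ATG GTC CGT TAG GTC — ATG at 1, stop TGA at 7 → 9 nt; ATG at 16, stop TAG at 25 → 12 nt.
Frame -2: TGG AGT GAG ATG TTA TGG TCC GTT AGG TCC — no ATG→stop ORF.
Frame -3: GGA GTG AGA TGT TAT GGT CCG TTA GGT CCT — no ATG→stop ORF.
ORFs ≥ 3 codons: frame -1 1–9 (3 codons), frame -1 16–27 (4 codons). Count = 2.

2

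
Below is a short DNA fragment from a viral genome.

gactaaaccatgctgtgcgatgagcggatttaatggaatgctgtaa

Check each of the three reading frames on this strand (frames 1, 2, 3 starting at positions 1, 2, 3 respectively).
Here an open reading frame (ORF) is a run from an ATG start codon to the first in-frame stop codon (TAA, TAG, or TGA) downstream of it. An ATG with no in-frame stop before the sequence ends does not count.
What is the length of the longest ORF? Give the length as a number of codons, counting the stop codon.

9

Frame 1: GAC TAA ACC ATG CTG TGC GAT GAG CGG ATT TAA TGG AAT GCT GTA — ATG at 10, stop TAA at 31 → 24 nt.
Frame 2: ACT AAA CCA TGC TGT GCG ATG AGC GGA TTT AAT GGA ATG CTG TAA — ATG at 20, stop TAA at 44 → 27 nt; ATG at 38, stop TAA at 44 → 9 nt.
Frame 3: CTA AAC CAT GCT GTG CGA TGA GCG GAT TTA ATG GAA TGC TGT — no ATG→stop ORF.
Longest: frame 2, positions 20–46, 27 nt = 9 codons = 8 aa. → 9 codons.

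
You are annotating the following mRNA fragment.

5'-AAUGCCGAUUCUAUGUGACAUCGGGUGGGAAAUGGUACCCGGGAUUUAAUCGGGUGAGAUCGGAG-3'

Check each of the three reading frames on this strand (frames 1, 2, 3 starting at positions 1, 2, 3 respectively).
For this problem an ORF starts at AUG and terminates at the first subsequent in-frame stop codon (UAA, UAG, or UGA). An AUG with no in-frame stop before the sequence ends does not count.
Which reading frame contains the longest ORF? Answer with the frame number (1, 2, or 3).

2

Frame 1: AAU GCC GAU UCU AUG UGA CAU CGG GUG GGA AAU GGU ACC CGG GAU UUA AUC GGG UGA GAU CGG — AUG at 13, stop UGA at 16 → 6 nt.
Frame 2: AUG CCG AUU CUA UGU GAC AUC GGG UGG GAA AUG GUA CCC GGG AUU UAA UCG GGU GAG AUC GGA — AUG at 2, stop UAA at 47 → 48 nt; AUG at 32, stop UAA at 47 → 18 nt.
Frame 3: UGC CGA UUC UAU GUG ACA UCG GGU GGG AAA UGG UAC CCG GGA UUU AAU CGG GUG AGA UCG GAG — no AUG→stop ORF.
Longest ORF is 48 nt in frame 2 (positions 2–49).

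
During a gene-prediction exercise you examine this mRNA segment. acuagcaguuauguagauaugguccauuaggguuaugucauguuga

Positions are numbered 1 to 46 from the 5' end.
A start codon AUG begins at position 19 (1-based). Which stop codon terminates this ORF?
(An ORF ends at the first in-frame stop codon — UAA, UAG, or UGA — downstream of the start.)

Codons from position 19: AUG (19–21), GUC (22–24), CAU (25–27), UAG (28–30).
The first in-frame stop codon is UAG.

UAG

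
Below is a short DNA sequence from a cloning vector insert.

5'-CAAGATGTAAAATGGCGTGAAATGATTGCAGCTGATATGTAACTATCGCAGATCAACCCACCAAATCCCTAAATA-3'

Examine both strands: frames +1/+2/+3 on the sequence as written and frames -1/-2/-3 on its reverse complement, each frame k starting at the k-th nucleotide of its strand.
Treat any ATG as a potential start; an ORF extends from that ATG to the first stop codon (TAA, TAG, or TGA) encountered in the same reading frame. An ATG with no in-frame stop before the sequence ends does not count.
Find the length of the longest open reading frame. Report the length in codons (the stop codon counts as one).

Reverse complement (5'→3'): TATTTAGGGATTTGGTGGGTTGATCTGCGATAGTTACATATCAGCTGCAATCATTTCACGCCATTTTACATCTTG
Frame +1: CAA GAT GTA AAA TGG CGT GAA ATG ATT GCA GCT GAT ATG TAA CTA TCG CAG ATC AAC CCA CCA AAT CCC TAA ATA — ATG at 22, stop TAA at 40 → 21 nt; ATG at 37, stop TAA at 40 → 6 nt.
Frame +2: AAG ATG TAA AAT GGC GTG AAA TGA TTG CAG CTG ATA TGT AAC TAT CGC AGA TCA ACC CAC CAA ATC CCT AAA — ATG at 5, stop TAA at 8 → 6 nt.
Frame +3: AGA TGT AAA ATG GCG TGA AAT GAT TGC AGC TGA TAT GTA ACT ATC GCA GAT CAA CCC ACC AAA TCC CTA AAT — ATG at 12, stop TGA at 18 → 9 nt.
Frame -1: TAT TTA GGG ATT TGG TGG GTT GAT CTG CGA TAG TTA CAT ATC AGC TGC AAT CAT TTC ACG CCA TTT TAC ATC TTG — no ATG→stop ORF.
Frame -2: ATT TAG GGA TTT GGT GGG TTG ATC TGC GAT AGT TAC ATA TCA GCT GCA ATC ATT TCA CGC CAT TTT ACA TCT — no ATG→stop ORF.
Frame -3: TTT AGG GAT TTG GTG GGT TGA TCT GCG ATA GTT ACA TAT CAG CTG CAA TCA TTT CAC GCC ATT TTA CAT CTT — no ATG→stop ORF.
Longest: frame +1, positions 22–42, 21 nt = 7 codons = 6 aa. → 7 codons.

7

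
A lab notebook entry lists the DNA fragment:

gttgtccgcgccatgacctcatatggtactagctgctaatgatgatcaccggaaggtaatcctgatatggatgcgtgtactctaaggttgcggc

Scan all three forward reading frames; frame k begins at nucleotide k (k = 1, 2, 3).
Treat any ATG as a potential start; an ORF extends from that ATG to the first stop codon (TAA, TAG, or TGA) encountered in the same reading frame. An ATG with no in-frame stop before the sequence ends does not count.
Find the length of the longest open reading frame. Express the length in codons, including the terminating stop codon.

Frame 1: GTT GTC CGC GCC ATG ACC TCA TAT GGT ACT AGC TGC TAA TGA TGA TCA CCG GAA GGT AAT CCT GAT ATG GAT GCG TGT ACT CTA AGG TTG CGG — ATG at 13, stop TAA at 37 → 27 nt.
Frame 2: TTG TCC GCG CCA TGA CCT CAT ATG GTA CTA GCT GCT AAT GAT GAT CAC CGG AAG GTA ATC CTG ATA TGG ATG CGT GTA CTC TAA GGT TGC GGC — ATG at 23, stop TAA at 83 → 63 nt; ATG at 71, stop TAA at 83 → 15 nt.
Frame 3: TGT CCG CGC CAT GAC CTC ATA TGG TAC TAG CTG CTA ATG ATG ATC ACC GGA AGG TAA TCC TGA TAT GGA TGC GTG TAC TCT AAG GTT GCG — ATG at 39, stop TAA at 57 → 21 nt; ATG at 42, stop TAA at 57 → 18 nt.
Longest: frame 2, positions 23–85, 63 nt = 21 codons = 20 aa. → 21 codons.

21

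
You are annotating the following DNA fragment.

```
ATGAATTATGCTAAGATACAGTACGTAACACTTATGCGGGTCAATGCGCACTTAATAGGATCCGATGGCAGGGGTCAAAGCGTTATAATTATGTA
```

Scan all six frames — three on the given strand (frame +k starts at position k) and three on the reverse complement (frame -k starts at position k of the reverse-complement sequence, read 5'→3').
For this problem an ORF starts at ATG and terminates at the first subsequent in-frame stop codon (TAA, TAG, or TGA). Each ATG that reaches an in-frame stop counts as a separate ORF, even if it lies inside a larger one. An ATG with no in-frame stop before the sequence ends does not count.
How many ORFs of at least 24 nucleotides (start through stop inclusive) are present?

1

Reverse complement (5'→3'): TACATAATTATAACGCTTTGACCCCTGCCATCGGATCCTATTAAGTGCGCATTGACCCGCATAAGTGTTACGTACTGTATCTTAGCATAATTCAT
Frame +1: ATG AAT TAT GCT AAG ATA CAG TAC GTA ACA CTT ATG CGG GTC AAT GCG CAC TTA ATA GGA TCC GAT GGC AGG GGT CAA AGC GTT ATA ATT ATG — no ATG→stop ORF.
Frame +2: TGA ATT ATG CTA AGA TAC AGT ACG TAA CAC TTA TGC GGG TCA ATG CGC ACT TAA TAG GAT CCG ATG GCA GGG GTC AAA GCG TTA TAA TTA TGT — ATG at 8, stop TAA at 26 → 21 nt; ATG at 44, stop TAA at 53 → 12 nt; ATG at 65, stop TAA at 86 → 24 nt.
Frame +3: GAA TTA TGC TAA GAT ACA GTA CGT AAC ACT TAT GCG GGT CAA TGC GCA CTT AAT AGG ATC CGA TGG CAG GGG TCA AAG CGT TAT AAT TAT GTA — no ATG→stop ORF.
Frame -1: TAC ATA ATT ATA ACG CTT TGA CCC CTG CCA TCG GAT CCT ATT AAG TGC GCA TTG ACC CGC ATA AGT GTT ACG TAC TGT ATC TTA GCA TAA TTC — no ATG→stop ORF.
Frame -2: ACA TAA TTA TAA CGC TTT GAC CCC TGC CAT CGG ATC CTA TTA AGT GCG CAT TGA CCC GCA TAA GTG TTA CGT ACT GTA TCT TAG CAT AAT TCA — no ATG→stop ORF.
Frame -3: CAT AAT TAT AAC GCT TTG ACC CCT GCC ATC GGA TCC TAT TAA GTG CGC ATT GAC CCG CAT AAG TGT TAC GTA CTG TAT CTT AGC ATA ATT CAT — no ATG→stop ORF.
ORFs ≥ 24 nucleotides: frame +2 65–88 (24 nucleotides). Count = 1.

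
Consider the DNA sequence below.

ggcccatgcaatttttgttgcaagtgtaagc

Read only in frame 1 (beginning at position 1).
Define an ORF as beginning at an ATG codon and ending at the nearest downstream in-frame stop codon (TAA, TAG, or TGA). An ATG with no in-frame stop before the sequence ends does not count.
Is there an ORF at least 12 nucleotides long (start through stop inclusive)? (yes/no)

Frame 1: GGC CCA TGC AAT TTT TGT TGC AAG TGT AAG — no ATG→stop ORF.
Largest ORF found is 0 nucleotides < 12, so no.

no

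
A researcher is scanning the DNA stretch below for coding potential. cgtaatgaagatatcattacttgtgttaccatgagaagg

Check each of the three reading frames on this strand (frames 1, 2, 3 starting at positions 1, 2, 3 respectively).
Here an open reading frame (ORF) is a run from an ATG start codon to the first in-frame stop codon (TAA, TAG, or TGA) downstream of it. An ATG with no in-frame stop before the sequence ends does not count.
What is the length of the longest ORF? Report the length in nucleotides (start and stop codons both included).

30

Frame 1: CGT AAT GAA GAT ATC ATT ACT TGT GTT ACC ATG AGA AGG — no ATG→stop ORF.
Frame 2: GTA ATG AAG ATA TCA TTA CTT GTG TTA CCA TGA GAA — ATG at 5, stop TGA at 32 → 30 nt.
Frame 3: TAA TGA AGA TAT CAT TAC TTG TGT TAC CAT GAG AAG — no ATG→stop ORF.
Longest: frame 2, positions 5–34, 30 nt = 10 codons = 9 aa. → 30 nucleotides.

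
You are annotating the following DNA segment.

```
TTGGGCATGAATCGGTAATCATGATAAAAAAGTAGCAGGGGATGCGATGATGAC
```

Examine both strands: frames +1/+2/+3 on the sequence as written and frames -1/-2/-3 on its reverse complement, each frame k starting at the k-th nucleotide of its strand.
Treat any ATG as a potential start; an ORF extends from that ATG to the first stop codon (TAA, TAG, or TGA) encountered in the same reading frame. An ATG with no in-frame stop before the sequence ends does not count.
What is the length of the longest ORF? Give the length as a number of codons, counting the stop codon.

5

Reverse complement (5'→3'): GTCATCATCGCATCCCCTGCTACTTTTTTATCATGATTACCGATTCATGCCCAA
Frame +1: TTG GGC ATG AAT CGG TAA TCA TGA TAA AAA AGT AGC AGG GGA TGC GAT GAT GAC — ATG at 7, stop TAA at 16 → 12 nt.
Frame +2: TGG GCA TGA ATC GGT AAT CAT GAT AAA AAA GTA GCA GGG GAT GCG ATG ATG — no ATG→stop ORF.
Frame +3: GGG CAT GAA TCG GTA ATC ATG ATA AAA AAG TAG CAG GGG ATG CGA TGA TGA — ATG at 21, stop TAG at 33 → 15 nt; ATG at 42, stop TGA at 48 → 9 nt.
Frame -1: GTC ATC ATC GCA TCC CCT GCT ACT TTT TTA TCA TGA TTA CCG ATT CAT GCC CAA — no ATG→stop ORF.
Frame -2: TCA TCA TCG CAT CCC CTG CTA CTT TTT TAT CAT GAT TAC CGA TTC ATG CCC — no ATG→stop ORF.
Frame -3: CAT CAT CGC ATC CCC TGC TAC TTT TTT ATC ATG ATT ACC GAT TCA TGC CCA — no ATG→stop ORF.
Longest: frame +3, positions 21–35, 15 nt = 5 codons = 4 aa. → 5 codons.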